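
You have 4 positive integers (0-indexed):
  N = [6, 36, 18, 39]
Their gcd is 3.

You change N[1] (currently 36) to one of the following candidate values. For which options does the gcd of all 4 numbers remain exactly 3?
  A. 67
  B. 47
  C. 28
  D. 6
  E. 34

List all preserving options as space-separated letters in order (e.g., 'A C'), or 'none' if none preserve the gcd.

Answer: D

Derivation:
Old gcd = 3; gcd of others (without N[1]) = 3
New gcd for candidate v: gcd(3, v). Preserves old gcd iff gcd(3, v) = 3.
  Option A: v=67, gcd(3,67)=1 -> changes
  Option B: v=47, gcd(3,47)=1 -> changes
  Option C: v=28, gcd(3,28)=1 -> changes
  Option D: v=6, gcd(3,6)=3 -> preserves
  Option E: v=34, gcd(3,34)=1 -> changes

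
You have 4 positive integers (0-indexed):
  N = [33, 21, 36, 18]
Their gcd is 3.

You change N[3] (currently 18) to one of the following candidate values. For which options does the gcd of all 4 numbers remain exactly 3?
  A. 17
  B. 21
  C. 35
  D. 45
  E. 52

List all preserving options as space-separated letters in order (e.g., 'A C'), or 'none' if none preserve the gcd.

Answer: B D

Derivation:
Old gcd = 3; gcd of others (without N[3]) = 3
New gcd for candidate v: gcd(3, v). Preserves old gcd iff gcd(3, v) = 3.
  Option A: v=17, gcd(3,17)=1 -> changes
  Option B: v=21, gcd(3,21)=3 -> preserves
  Option C: v=35, gcd(3,35)=1 -> changes
  Option D: v=45, gcd(3,45)=3 -> preserves
  Option E: v=52, gcd(3,52)=1 -> changes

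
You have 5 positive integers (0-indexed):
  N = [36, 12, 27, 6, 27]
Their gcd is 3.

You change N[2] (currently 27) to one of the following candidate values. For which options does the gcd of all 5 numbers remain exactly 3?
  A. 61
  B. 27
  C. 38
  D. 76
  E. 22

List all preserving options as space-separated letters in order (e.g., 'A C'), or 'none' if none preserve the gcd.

Answer: B

Derivation:
Old gcd = 3; gcd of others (without N[2]) = 3
New gcd for candidate v: gcd(3, v). Preserves old gcd iff gcd(3, v) = 3.
  Option A: v=61, gcd(3,61)=1 -> changes
  Option B: v=27, gcd(3,27)=3 -> preserves
  Option C: v=38, gcd(3,38)=1 -> changes
  Option D: v=76, gcd(3,76)=1 -> changes
  Option E: v=22, gcd(3,22)=1 -> changes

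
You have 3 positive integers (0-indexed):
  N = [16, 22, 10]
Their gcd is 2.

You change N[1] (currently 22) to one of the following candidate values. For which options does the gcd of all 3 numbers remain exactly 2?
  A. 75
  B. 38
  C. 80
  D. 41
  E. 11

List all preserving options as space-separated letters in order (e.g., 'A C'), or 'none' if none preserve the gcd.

Old gcd = 2; gcd of others (without N[1]) = 2
New gcd for candidate v: gcd(2, v). Preserves old gcd iff gcd(2, v) = 2.
  Option A: v=75, gcd(2,75)=1 -> changes
  Option B: v=38, gcd(2,38)=2 -> preserves
  Option C: v=80, gcd(2,80)=2 -> preserves
  Option D: v=41, gcd(2,41)=1 -> changes
  Option E: v=11, gcd(2,11)=1 -> changes

Answer: B C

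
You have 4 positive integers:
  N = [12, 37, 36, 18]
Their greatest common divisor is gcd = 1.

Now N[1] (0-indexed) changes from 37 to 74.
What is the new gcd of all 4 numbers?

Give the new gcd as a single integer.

Answer: 2

Derivation:
Numbers: [12, 37, 36, 18], gcd = 1
Change: index 1, 37 -> 74
gcd of the OTHER numbers (without index 1): gcd([12, 36, 18]) = 6
New gcd = gcd(g_others, new_val) = gcd(6, 74) = 2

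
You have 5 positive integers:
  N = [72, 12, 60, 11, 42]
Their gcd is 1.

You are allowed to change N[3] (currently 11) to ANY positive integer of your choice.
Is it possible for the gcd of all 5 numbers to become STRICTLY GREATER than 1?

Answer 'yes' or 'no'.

Current gcd = 1
gcd of all OTHER numbers (without N[3]=11): gcd([72, 12, 60, 42]) = 6
The new gcd after any change is gcd(6, new_value).
This can be at most 6.
Since 6 > old gcd 1, the gcd CAN increase (e.g., set N[3] = 6).

Answer: yes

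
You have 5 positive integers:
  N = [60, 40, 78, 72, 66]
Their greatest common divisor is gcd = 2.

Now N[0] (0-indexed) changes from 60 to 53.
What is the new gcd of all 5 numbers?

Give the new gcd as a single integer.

Answer: 1

Derivation:
Numbers: [60, 40, 78, 72, 66], gcd = 2
Change: index 0, 60 -> 53
gcd of the OTHER numbers (without index 0): gcd([40, 78, 72, 66]) = 2
New gcd = gcd(g_others, new_val) = gcd(2, 53) = 1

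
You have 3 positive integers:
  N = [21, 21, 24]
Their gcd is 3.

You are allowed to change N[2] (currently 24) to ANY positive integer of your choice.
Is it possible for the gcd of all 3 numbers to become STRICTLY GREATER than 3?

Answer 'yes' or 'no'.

Current gcd = 3
gcd of all OTHER numbers (without N[2]=24): gcd([21, 21]) = 21
The new gcd after any change is gcd(21, new_value).
This can be at most 21.
Since 21 > old gcd 3, the gcd CAN increase (e.g., set N[2] = 21).

Answer: yes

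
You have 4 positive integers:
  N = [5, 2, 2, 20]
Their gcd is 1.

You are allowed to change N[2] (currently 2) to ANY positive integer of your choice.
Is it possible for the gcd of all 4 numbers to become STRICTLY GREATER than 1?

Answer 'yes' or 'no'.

Answer: no

Derivation:
Current gcd = 1
gcd of all OTHER numbers (without N[2]=2): gcd([5, 2, 20]) = 1
The new gcd after any change is gcd(1, new_value).
This can be at most 1.
Since 1 = old gcd 1, the gcd can only stay the same or decrease.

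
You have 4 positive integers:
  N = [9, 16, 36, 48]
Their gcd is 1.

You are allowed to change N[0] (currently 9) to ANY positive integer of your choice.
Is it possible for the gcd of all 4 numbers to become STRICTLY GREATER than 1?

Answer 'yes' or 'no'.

Current gcd = 1
gcd of all OTHER numbers (without N[0]=9): gcd([16, 36, 48]) = 4
The new gcd after any change is gcd(4, new_value).
This can be at most 4.
Since 4 > old gcd 1, the gcd CAN increase (e.g., set N[0] = 4).

Answer: yes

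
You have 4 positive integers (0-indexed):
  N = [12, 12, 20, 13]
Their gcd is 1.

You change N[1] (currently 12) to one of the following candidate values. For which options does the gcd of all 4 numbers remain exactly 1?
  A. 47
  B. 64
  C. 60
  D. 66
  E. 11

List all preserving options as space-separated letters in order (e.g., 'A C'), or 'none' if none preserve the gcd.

Old gcd = 1; gcd of others (without N[1]) = 1
New gcd for candidate v: gcd(1, v). Preserves old gcd iff gcd(1, v) = 1.
  Option A: v=47, gcd(1,47)=1 -> preserves
  Option B: v=64, gcd(1,64)=1 -> preserves
  Option C: v=60, gcd(1,60)=1 -> preserves
  Option D: v=66, gcd(1,66)=1 -> preserves
  Option E: v=11, gcd(1,11)=1 -> preserves

Answer: A B C D E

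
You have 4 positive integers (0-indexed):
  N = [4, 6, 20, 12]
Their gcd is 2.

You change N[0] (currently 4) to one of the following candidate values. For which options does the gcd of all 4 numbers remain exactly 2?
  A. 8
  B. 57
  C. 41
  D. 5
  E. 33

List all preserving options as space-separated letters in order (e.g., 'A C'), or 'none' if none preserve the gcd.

Answer: A

Derivation:
Old gcd = 2; gcd of others (without N[0]) = 2
New gcd for candidate v: gcd(2, v). Preserves old gcd iff gcd(2, v) = 2.
  Option A: v=8, gcd(2,8)=2 -> preserves
  Option B: v=57, gcd(2,57)=1 -> changes
  Option C: v=41, gcd(2,41)=1 -> changes
  Option D: v=5, gcd(2,5)=1 -> changes
  Option E: v=33, gcd(2,33)=1 -> changes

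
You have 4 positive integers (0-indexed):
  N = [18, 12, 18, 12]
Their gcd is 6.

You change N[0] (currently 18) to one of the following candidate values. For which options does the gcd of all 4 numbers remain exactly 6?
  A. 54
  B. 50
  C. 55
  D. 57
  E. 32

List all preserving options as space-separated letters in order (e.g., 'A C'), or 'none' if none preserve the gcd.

Old gcd = 6; gcd of others (without N[0]) = 6
New gcd for candidate v: gcd(6, v). Preserves old gcd iff gcd(6, v) = 6.
  Option A: v=54, gcd(6,54)=6 -> preserves
  Option B: v=50, gcd(6,50)=2 -> changes
  Option C: v=55, gcd(6,55)=1 -> changes
  Option D: v=57, gcd(6,57)=3 -> changes
  Option E: v=32, gcd(6,32)=2 -> changes

Answer: A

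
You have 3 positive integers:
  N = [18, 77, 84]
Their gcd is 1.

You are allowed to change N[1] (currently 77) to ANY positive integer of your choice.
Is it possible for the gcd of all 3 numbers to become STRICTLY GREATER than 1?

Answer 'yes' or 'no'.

Current gcd = 1
gcd of all OTHER numbers (without N[1]=77): gcd([18, 84]) = 6
The new gcd after any change is gcd(6, new_value).
This can be at most 6.
Since 6 > old gcd 1, the gcd CAN increase (e.g., set N[1] = 6).

Answer: yes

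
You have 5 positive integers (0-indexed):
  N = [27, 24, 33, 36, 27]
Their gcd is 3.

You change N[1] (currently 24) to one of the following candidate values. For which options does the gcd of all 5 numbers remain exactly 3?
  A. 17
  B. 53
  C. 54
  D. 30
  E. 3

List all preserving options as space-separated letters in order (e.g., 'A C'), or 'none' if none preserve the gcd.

Old gcd = 3; gcd of others (without N[1]) = 3
New gcd for candidate v: gcd(3, v). Preserves old gcd iff gcd(3, v) = 3.
  Option A: v=17, gcd(3,17)=1 -> changes
  Option B: v=53, gcd(3,53)=1 -> changes
  Option C: v=54, gcd(3,54)=3 -> preserves
  Option D: v=30, gcd(3,30)=3 -> preserves
  Option E: v=3, gcd(3,3)=3 -> preserves

Answer: C D E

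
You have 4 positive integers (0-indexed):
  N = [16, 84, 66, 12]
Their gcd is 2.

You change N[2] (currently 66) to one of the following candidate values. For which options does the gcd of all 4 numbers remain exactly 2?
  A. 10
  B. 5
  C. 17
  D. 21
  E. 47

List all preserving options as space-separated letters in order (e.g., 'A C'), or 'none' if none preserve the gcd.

Old gcd = 2; gcd of others (without N[2]) = 4
New gcd for candidate v: gcd(4, v). Preserves old gcd iff gcd(4, v) = 2.
  Option A: v=10, gcd(4,10)=2 -> preserves
  Option B: v=5, gcd(4,5)=1 -> changes
  Option C: v=17, gcd(4,17)=1 -> changes
  Option D: v=21, gcd(4,21)=1 -> changes
  Option E: v=47, gcd(4,47)=1 -> changes

Answer: A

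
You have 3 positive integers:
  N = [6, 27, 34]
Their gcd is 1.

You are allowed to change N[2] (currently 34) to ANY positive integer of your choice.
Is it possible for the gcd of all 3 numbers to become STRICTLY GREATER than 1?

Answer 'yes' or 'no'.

Current gcd = 1
gcd of all OTHER numbers (without N[2]=34): gcd([6, 27]) = 3
The new gcd after any change is gcd(3, new_value).
This can be at most 3.
Since 3 > old gcd 1, the gcd CAN increase (e.g., set N[2] = 3).

Answer: yes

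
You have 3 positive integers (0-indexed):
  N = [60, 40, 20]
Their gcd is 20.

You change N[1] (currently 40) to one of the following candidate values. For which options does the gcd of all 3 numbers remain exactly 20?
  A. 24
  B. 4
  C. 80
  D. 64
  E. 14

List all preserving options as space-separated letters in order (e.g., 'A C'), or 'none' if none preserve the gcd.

Old gcd = 20; gcd of others (without N[1]) = 20
New gcd for candidate v: gcd(20, v). Preserves old gcd iff gcd(20, v) = 20.
  Option A: v=24, gcd(20,24)=4 -> changes
  Option B: v=4, gcd(20,4)=4 -> changes
  Option C: v=80, gcd(20,80)=20 -> preserves
  Option D: v=64, gcd(20,64)=4 -> changes
  Option E: v=14, gcd(20,14)=2 -> changes

Answer: C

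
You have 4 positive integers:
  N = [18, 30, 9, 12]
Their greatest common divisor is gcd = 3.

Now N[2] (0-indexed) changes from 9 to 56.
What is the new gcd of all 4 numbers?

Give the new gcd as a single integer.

Answer: 2

Derivation:
Numbers: [18, 30, 9, 12], gcd = 3
Change: index 2, 9 -> 56
gcd of the OTHER numbers (without index 2): gcd([18, 30, 12]) = 6
New gcd = gcd(g_others, new_val) = gcd(6, 56) = 2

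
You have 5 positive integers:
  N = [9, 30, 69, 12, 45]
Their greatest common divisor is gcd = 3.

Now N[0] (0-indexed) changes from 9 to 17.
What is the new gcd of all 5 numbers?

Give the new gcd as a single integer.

Numbers: [9, 30, 69, 12, 45], gcd = 3
Change: index 0, 9 -> 17
gcd of the OTHER numbers (without index 0): gcd([30, 69, 12, 45]) = 3
New gcd = gcd(g_others, new_val) = gcd(3, 17) = 1

Answer: 1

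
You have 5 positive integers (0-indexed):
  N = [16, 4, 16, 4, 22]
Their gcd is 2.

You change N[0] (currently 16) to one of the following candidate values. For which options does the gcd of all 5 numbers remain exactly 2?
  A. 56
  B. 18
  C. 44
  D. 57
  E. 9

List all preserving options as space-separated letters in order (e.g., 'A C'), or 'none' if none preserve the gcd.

Answer: A B C

Derivation:
Old gcd = 2; gcd of others (without N[0]) = 2
New gcd for candidate v: gcd(2, v). Preserves old gcd iff gcd(2, v) = 2.
  Option A: v=56, gcd(2,56)=2 -> preserves
  Option B: v=18, gcd(2,18)=2 -> preserves
  Option C: v=44, gcd(2,44)=2 -> preserves
  Option D: v=57, gcd(2,57)=1 -> changes
  Option E: v=9, gcd(2,9)=1 -> changes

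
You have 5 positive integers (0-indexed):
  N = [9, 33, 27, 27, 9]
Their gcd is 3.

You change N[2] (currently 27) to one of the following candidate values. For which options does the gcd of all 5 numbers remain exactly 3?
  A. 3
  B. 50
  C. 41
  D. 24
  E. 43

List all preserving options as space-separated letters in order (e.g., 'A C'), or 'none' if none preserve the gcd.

Old gcd = 3; gcd of others (without N[2]) = 3
New gcd for candidate v: gcd(3, v). Preserves old gcd iff gcd(3, v) = 3.
  Option A: v=3, gcd(3,3)=3 -> preserves
  Option B: v=50, gcd(3,50)=1 -> changes
  Option C: v=41, gcd(3,41)=1 -> changes
  Option D: v=24, gcd(3,24)=3 -> preserves
  Option E: v=43, gcd(3,43)=1 -> changes

Answer: A D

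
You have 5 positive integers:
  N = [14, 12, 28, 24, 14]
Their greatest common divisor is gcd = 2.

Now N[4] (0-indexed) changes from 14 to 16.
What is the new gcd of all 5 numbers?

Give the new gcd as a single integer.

Numbers: [14, 12, 28, 24, 14], gcd = 2
Change: index 4, 14 -> 16
gcd of the OTHER numbers (without index 4): gcd([14, 12, 28, 24]) = 2
New gcd = gcd(g_others, new_val) = gcd(2, 16) = 2

Answer: 2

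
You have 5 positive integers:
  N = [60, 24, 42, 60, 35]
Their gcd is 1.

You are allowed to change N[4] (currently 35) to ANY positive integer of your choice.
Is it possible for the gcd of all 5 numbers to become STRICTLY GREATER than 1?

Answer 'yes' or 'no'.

Answer: yes

Derivation:
Current gcd = 1
gcd of all OTHER numbers (without N[4]=35): gcd([60, 24, 42, 60]) = 6
The new gcd after any change is gcd(6, new_value).
This can be at most 6.
Since 6 > old gcd 1, the gcd CAN increase (e.g., set N[4] = 6).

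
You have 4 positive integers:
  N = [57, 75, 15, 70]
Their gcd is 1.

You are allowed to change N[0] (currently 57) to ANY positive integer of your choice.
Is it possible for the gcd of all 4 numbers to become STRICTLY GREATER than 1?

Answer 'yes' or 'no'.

Answer: yes

Derivation:
Current gcd = 1
gcd of all OTHER numbers (without N[0]=57): gcd([75, 15, 70]) = 5
The new gcd after any change is gcd(5, new_value).
This can be at most 5.
Since 5 > old gcd 1, the gcd CAN increase (e.g., set N[0] = 5).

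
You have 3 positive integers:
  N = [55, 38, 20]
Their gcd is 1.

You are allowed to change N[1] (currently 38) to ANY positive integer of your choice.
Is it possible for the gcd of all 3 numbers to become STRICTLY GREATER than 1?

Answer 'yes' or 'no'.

Current gcd = 1
gcd of all OTHER numbers (without N[1]=38): gcd([55, 20]) = 5
The new gcd after any change is gcd(5, new_value).
This can be at most 5.
Since 5 > old gcd 1, the gcd CAN increase (e.g., set N[1] = 5).

Answer: yes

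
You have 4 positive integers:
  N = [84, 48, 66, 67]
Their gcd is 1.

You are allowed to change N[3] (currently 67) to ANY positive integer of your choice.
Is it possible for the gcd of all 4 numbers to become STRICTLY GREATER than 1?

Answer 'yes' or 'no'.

Answer: yes

Derivation:
Current gcd = 1
gcd of all OTHER numbers (without N[3]=67): gcd([84, 48, 66]) = 6
The new gcd after any change is gcd(6, new_value).
This can be at most 6.
Since 6 > old gcd 1, the gcd CAN increase (e.g., set N[3] = 6).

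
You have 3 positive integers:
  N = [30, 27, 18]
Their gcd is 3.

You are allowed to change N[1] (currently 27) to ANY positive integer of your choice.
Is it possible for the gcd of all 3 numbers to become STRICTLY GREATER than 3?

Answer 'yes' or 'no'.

Current gcd = 3
gcd of all OTHER numbers (without N[1]=27): gcd([30, 18]) = 6
The new gcd after any change is gcd(6, new_value).
This can be at most 6.
Since 6 > old gcd 3, the gcd CAN increase (e.g., set N[1] = 6).

Answer: yes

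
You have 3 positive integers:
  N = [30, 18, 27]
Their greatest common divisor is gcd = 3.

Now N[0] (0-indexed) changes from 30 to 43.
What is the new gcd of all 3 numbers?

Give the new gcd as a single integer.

Answer: 1

Derivation:
Numbers: [30, 18, 27], gcd = 3
Change: index 0, 30 -> 43
gcd of the OTHER numbers (without index 0): gcd([18, 27]) = 9
New gcd = gcd(g_others, new_val) = gcd(9, 43) = 1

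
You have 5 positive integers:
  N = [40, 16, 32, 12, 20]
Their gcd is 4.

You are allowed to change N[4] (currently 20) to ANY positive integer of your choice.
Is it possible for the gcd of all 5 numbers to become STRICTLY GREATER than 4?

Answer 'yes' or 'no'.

Current gcd = 4
gcd of all OTHER numbers (without N[4]=20): gcd([40, 16, 32, 12]) = 4
The new gcd after any change is gcd(4, new_value).
This can be at most 4.
Since 4 = old gcd 4, the gcd can only stay the same or decrease.

Answer: no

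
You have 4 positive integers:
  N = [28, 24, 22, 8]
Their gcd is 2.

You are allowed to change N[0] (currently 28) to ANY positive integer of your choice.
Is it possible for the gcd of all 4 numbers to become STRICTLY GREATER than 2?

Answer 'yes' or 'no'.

Answer: no

Derivation:
Current gcd = 2
gcd of all OTHER numbers (without N[0]=28): gcd([24, 22, 8]) = 2
The new gcd after any change is gcd(2, new_value).
This can be at most 2.
Since 2 = old gcd 2, the gcd can only stay the same or decrease.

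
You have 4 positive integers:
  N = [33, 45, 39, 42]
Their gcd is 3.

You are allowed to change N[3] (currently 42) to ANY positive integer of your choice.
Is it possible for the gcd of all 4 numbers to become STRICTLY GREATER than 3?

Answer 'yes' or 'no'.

Current gcd = 3
gcd of all OTHER numbers (without N[3]=42): gcd([33, 45, 39]) = 3
The new gcd after any change is gcd(3, new_value).
This can be at most 3.
Since 3 = old gcd 3, the gcd can only stay the same or decrease.

Answer: no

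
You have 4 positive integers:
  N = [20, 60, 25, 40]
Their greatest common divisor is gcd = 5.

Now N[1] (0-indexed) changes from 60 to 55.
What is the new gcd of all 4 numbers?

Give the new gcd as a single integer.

Answer: 5

Derivation:
Numbers: [20, 60, 25, 40], gcd = 5
Change: index 1, 60 -> 55
gcd of the OTHER numbers (without index 1): gcd([20, 25, 40]) = 5
New gcd = gcd(g_others, new_val) = gcd(5, 55) = 5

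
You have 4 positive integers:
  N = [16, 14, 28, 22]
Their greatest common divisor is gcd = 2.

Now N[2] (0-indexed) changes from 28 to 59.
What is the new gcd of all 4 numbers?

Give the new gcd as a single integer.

Numbers: [16, 14, 28, 22], gcd = 2
Change: index 2, 28 -> 59
gcd of the OTHER numbers (without index 2): gcd([16, 14, 22]) = 2
New gcd = gcd(g_others, new_val) = gcd(2, 59) = 1

Answer: 1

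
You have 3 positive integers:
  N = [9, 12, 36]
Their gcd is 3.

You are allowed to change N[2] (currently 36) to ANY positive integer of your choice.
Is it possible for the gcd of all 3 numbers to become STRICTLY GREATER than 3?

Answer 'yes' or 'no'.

Answer: no

Derivation:
Current gcd = 3
gcd of all OTHER numbers (without N[2]=36): gcd([9, 12]) = 3
The new gcd after any change is gcd(3, new_value).
This can be at most 3.
Since 3 = old gcd 3, the gcd can only stay the same or decrease.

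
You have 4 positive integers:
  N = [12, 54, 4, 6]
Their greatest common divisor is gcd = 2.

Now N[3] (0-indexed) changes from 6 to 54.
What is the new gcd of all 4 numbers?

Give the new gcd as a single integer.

Numbers: [12, 54, 4, 6], gcd = 2
Change: index 3, 6 -> 54
gcd of the OTHER numbers (without index 3): gcd([12, 54, 4]) = 2
New gcd = gcd(g_others, new_val) = gcd(2, 54) = 2

Answer: 2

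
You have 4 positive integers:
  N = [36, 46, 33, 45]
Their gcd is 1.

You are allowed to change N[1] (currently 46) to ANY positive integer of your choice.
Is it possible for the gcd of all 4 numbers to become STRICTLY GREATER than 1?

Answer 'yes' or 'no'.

Current gcd = 1
gcd of all OTHER numbers (without N[1]=46): gcd([36, 33, 45]) = 3
The new gcd after any change is gcd(3, new_value).
This can be at most 3.
Since 3 > old gcd 1, the gcd CAN increase (e.g., set N[1] = 3).

Answer: yes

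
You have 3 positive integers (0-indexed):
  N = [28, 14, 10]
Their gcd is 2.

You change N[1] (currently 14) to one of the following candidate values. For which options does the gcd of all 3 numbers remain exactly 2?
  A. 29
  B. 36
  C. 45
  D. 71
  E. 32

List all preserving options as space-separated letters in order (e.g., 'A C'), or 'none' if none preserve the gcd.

Old gcd = 2; gcd of others (without N[1]) = 2
New gcd for candidate v: gcd(2, v). Preserves old gcd iff gcd(2, v) = 2.
  Option A: v=29, gcd(2,29)=1 -> changes
  Option B: v=36, gcd(2,36)=2 -> preserves
  Option C: v=45, gcd(2,45)=1 -> changes
  Option D: v=71, gcd(2,71)=1 -> changes
  Option E: v=32, gcd(2,32)=2 -> preserves

Answer: B E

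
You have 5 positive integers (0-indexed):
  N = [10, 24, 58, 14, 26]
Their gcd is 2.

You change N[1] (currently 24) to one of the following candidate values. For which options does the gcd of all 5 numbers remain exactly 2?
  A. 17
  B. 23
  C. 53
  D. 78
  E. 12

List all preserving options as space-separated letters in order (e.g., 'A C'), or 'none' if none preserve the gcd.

Answer: D E

Derivation:
Old gcd = 2; gcd of others (without N[1]) = 2
New gcd for candidate v: gcd(2, v). Preserves old gcd iff gcd(2, v) = 2.
  Option A: v=17, gcd(2,17)=1 -> changes
  Option B: v=23, gcd(2,23)=1 -> changes
  Option C: v=53, gcd(2,53)=1 -> changes
  Option D: v=78, gcd(2,78)=2 -> preserves
  Option E: v=12, gcd(2,12)=2 -> preserves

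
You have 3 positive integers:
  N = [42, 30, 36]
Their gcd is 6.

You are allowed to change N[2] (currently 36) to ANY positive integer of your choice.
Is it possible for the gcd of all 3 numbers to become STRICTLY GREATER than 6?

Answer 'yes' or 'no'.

Current gcd = 6
gcd of all OTHER numbers (without N[2]=36): gcd([42, 30]) = 6
The new gcd after any change is gcd(6, new_value).
This can be at most 6.
Since 6 = old gcd 6, the gcd can only stay the same or decrease.

Answer: no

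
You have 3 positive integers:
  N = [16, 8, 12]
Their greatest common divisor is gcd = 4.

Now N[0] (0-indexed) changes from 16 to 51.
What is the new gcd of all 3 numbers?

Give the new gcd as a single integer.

Numbers: [16, 8, 12], gcd = 4
Change: index 0, 16 -> 51
gcd of the OTHER numbers (without index 0): gcd([8, 12]) = 4
New gcd = gcd(g_others, new_val) = gcd(4, 51) = 1

Answer: 1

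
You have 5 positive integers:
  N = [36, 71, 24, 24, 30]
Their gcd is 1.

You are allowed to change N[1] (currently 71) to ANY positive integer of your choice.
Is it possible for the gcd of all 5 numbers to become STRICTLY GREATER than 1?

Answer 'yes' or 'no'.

Answer: yes

Derivation:
Current gcd = 1
gcd of all OTHER numbers (without N[1]=71): gcd([36, 24, 24, 30]) = 6
The new gcd after any change is gcd(6, new_value).
This can be at most 6.
Since 6 > old gcd 1, the gcd CAN increase (e.g., set N[1] = 6).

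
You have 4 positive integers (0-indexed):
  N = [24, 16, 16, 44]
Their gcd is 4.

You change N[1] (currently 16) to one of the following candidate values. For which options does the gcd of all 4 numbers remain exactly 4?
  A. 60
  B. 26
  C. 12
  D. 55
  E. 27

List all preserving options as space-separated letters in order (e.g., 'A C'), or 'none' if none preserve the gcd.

Old gcd = 4; gcd of others (without N[1]) = 4
New gcd for candidate v: gcd(4, v). Preserves old gcd iff gcd(4, v) = 4.
  Option A: v=60, gcd(4,60)=4 -> preserves
  Option B: v=26, gcd(4,26)=2 -> changes
  Option C: v=12, gcd(4,12)=4 -> preserves
  Option D: v=55, gcd(4,55)=1 -> changes
  Option E: v=27, gcd(4,27)=1 -> changes

Answer: A C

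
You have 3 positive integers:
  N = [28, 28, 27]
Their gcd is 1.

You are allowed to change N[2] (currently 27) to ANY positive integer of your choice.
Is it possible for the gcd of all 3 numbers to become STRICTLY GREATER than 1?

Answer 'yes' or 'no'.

Current gcd = 1
gcd of all OTHER numbers (without N[2]=27): gcd([28, 28]) = 28
The new gcd after any change is gcd(28, new_value).
This can be at most 28.
Since 28 > old gcd 1, the gcd CAN increase (e.g., set N[2] = 28).

Answer: yes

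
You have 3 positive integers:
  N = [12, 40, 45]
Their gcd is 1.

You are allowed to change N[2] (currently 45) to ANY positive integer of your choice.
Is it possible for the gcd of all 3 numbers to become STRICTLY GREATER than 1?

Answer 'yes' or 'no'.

Answer: yes

Derivation:
Current gcd = 1
gcd of all OTHER numbers (without N[2]=45): gcd([12, 40]) = 4
The new gcd after any change is gcd(4, new_value).
This can be at most 4.
Since 4 > old gcd 1, the gcd CAN increase (e.g., set N[2] = 4).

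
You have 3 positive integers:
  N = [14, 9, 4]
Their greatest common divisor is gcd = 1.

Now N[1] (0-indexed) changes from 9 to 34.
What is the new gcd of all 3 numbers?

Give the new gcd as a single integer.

Answer: 2

Derivation:
Numbers: [14, 9, 4], gcd = 1
Change: index 1, 9 -> 34
gcd of the OTHER numbers (without index 1): gcd([14, 4]) = 2
New gcd = gcd(g_others, new_val) = gcd(2, 34) = 2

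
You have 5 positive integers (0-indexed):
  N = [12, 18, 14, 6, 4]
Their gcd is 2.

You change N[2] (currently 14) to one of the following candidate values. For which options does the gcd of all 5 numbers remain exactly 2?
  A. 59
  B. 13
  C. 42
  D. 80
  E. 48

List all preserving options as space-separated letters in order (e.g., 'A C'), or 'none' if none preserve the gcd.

Answer: C D E

Derivation:
Old gcd = 2; gcd of others (without N[2]) = 2
New gcd for candidate v: gcd(2, v). Preserves old gcd iff gcd(2, v) = 2.
  Option A: v=59, gcd(2,59)=1 -> changes
  Option B: v=13, gcd(2,13)=1 -> changes
  Option C: v=42, gcd(2,42)=2 -> preserves
  Option D: v=80, gcd(2,80)=2 -> preserves
  Option E: v=48, gcd(2,48)=2 -> preserves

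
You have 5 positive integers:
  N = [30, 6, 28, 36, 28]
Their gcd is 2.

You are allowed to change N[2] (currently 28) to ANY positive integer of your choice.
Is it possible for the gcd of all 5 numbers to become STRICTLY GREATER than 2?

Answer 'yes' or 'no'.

Current gcd = 2
gcd of all OTHER numbers (without N[2]=28): gcd([30, 6, 36, 28]) = 2
The new gcd after any change is gcd(2, new_value).
This can be at most 2.
Since 2 = old gcd 2, the gcd can only stay the same or decrease.

Answer: no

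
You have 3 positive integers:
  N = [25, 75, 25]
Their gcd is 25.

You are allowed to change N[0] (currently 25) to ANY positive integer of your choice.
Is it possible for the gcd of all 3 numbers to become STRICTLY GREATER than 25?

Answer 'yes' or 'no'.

Answer: no

Derivation:
Current gcd = 25
gcd of all OTHER numbers (without N[0]=25): gcd([75, 25]) = 25
The new gcd after any change is gcd(25, new_value).
This can be at most 25.
Since 25 = old gcd 25, the gcd can only stay the same or decrease.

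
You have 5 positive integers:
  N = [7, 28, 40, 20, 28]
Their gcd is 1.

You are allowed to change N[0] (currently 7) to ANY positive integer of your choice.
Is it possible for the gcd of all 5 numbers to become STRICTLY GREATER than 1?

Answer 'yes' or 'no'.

Current gcd = 1
gcd of all OTHER numbers (without N[0]=7): gcd([28, 40, 20, 28]) = 4
The new gcd after any change is gcd(4, new_value).
This can be at most 4.
Since 4 > old gcd 1, the gcd CAN increase (e.g., set N[0] = 4).

Answer: yes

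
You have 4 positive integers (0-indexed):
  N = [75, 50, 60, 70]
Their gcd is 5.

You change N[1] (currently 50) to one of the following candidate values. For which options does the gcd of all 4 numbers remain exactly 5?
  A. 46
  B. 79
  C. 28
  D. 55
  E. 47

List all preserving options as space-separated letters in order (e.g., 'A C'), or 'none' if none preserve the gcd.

Answer: D

Derivation:
Old gcd = 5; gcd of others (without N[1]) = 5
New gcd for candidate v: gcd(5, v). Preserves old gcd iff gcd(5, v) = 5.
  Option A: v=46, gcd(5,46)=1 -> changes
  Option B: v=79, gcd(5,79)=1 -> changes
  Option C: v=28, gcd(5,28)=1 -> changes
  Option D: v=55, gcd(5,55)=5 -> preserves
  Option E: v=47, gcd(5,47)=1 -> changes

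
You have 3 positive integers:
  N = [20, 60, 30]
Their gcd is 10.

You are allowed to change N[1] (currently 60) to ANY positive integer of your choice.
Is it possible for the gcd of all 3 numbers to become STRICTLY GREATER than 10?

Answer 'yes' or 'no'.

Current gcd = 10
gcd of all OTHER numbers (without N[1]=60): gcd([20, 30]) = 10
The new gcd after any change is gcd(10, new_value).
This can be at most 10.
Since 10 = old gcd 10, the gcd can only stay the same or decrease.

Answer: no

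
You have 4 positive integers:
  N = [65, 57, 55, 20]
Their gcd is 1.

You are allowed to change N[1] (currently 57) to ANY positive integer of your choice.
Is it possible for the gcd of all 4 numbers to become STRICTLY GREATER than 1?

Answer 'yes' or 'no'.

Current gcd = 1
gcd of all OTHER numbers (without N[1]=57): gcd([65, 55, 20]) = 5
The new gcd after any change is gcd(5, new_value).
This can be at most 5.
Since 5 > old gcd 1, the gcd CAN increase (e.g., set N[1] = 5).

Answer: yes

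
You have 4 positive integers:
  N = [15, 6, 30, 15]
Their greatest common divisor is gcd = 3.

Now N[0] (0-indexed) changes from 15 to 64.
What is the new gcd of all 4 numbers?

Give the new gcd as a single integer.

Numbers: [15, 6, 30, 15], gcd = 3
Change: index 0, 15 -> 64
gcd of the OTHER numbers (without index 0): gcd([6, 30, 15]) = 3
New gcd = gcd(g_others, new_val) = gcd(3, 64) = 1

Answer: 1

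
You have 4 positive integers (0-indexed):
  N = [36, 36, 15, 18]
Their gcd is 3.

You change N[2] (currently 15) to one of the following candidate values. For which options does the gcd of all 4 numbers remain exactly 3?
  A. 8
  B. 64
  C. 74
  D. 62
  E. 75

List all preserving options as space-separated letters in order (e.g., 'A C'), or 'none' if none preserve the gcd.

Old gcd = 3; gcd of others (without N[2]) = 18
New gcd for candidate v: gcd(18, v). Preserves old gcd iff gcd(18, v) = 3.
  Option A: v=8, gcd(18,8)=2 -> changes
  Option B: v=64, gcd(18,64)=2 -> changes
  Option C: v=74, gcd(18,74)=2 -> changes
  Option D: v=62, gcd(18,62)=2 -> changes
  Option E: v=75, gcd(18,75)=3 -> preserves

Answer: E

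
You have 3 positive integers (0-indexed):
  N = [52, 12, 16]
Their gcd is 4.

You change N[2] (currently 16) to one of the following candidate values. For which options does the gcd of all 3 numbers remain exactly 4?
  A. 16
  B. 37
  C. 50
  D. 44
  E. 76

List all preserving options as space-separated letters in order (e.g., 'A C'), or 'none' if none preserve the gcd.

Old gcd = 4; gcd of others (without N[2]) = 4
New gcd for candidate v: gcd(4, v). Preserves old gcd iff gcd(4, v) = 4.
  Option A: v=16, gcd(4,16)=4 -> preserves
  Option B: v=37, gcd(4,37)=1 -> changes
  Option C: v=50, gcd(4,50)=2 -> changes
  Option D: v=44, gcd(4,44)=4 -> preserves
  Option E: v=76, gcd(4,76)=4 -> preserves

Answer: A D E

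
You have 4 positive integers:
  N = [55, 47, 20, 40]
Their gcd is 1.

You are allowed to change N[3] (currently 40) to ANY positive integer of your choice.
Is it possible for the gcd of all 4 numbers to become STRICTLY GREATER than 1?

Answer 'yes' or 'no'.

Answer: no

Derivation:
Current gcd = 1
gcd of all OTHER numbers (without N[3]=40): gcd([55, 47, 20]) = 1
The new gcd after any change is gcd(1, new_value).
This can be at most 1.
Since 1 = old gcd 1, the gcd can only stay the same or decrease.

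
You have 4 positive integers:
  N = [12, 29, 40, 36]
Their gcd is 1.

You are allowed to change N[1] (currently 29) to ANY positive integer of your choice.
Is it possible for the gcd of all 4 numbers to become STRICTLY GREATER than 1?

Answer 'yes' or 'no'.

Answer: yes

Derivation:
Current gcd = 1
gcd of all OTHER numbers (without N[1]=29): gcd([12, 40, 36]) = 4
The new gcd after any change is gcd(4, new_value).
This can be at most 4.
Since 4 > old gcd 1, the gcd CAN increase (e.g., set N[1] = 4).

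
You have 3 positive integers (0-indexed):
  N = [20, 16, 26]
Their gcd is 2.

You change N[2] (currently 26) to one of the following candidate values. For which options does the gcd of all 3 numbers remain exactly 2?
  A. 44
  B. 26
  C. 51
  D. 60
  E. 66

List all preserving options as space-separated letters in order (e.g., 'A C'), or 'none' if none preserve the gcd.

Answer: B E

Derivation:
Old gcd = 2; gcd of others (without N[2]) = 4
New gcd for candidate v: gcd(4, v). Preserves old gcd iff gcd(4, v) = 2.
  Option A: v=44, gcd(4,44)=4 -> changes
  Option B: v=26, gcd(4,26)=2 -> preserves
  Option C: v=51, gcd(4,51)=1 -> changes
  Option D: v=60, gcd(4,60)=4 -> changes
  Option E: v=66, gcd(4,66)=2 -> preserves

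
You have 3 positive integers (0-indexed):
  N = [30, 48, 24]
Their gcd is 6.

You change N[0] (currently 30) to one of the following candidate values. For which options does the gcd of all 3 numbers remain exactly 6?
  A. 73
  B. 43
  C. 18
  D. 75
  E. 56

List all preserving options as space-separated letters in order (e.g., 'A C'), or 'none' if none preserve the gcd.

Old gcd = 6; gcd of others (without N[0]) = 24
New gcd for candidate v: gcd(24, v). Preserves old gcd iff gcd(24, v) = 6.
  Option A: v=73, gcd(24,73)=1 -> changes
  Option B: v=43, gcd(24,43)=1 -> changes
  Option C: v=18, gcd(24,18)=6 -> preserves
  Option D: v=75, gcd(24,75)=3 -> changes
  Option E: v=56, gcd(24,56)=8 -> changes

Answer: C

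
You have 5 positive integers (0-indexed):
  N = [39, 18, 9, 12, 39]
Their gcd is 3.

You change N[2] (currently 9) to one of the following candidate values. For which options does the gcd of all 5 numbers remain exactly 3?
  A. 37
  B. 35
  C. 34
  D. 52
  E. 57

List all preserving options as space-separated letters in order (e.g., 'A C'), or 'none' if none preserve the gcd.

Answer: E

Derivation:
Old gcd = 3; gcd of others (without N[2]) = 3
New gcd for candidate v: gcd(3, v). Preserves old gcd iff gcd(3, v) = 3.
  Option A: v=37, gcd(3,37)=1 -> changes
  Option B: v=35, gcd(3,35)=1 -> changes
  Option C: v=34, gcd(3,34)=1 -> changes
  Option D: v=52, gcd(3,52)=1 -> changes
  Option E: v=57, gcd(3,57)=3 -> preserves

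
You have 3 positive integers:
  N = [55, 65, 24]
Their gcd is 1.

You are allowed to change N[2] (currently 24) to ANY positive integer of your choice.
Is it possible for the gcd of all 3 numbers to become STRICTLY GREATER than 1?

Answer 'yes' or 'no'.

Answer: yes

Derivation:
Current gcd = 1
gcd of all OTHER numbers (without N[2]=24): gcd([55, 65]) = 5
The new gcd after any change is gcd(5, new_value).
This can be at most 5.
Since 5 > old gcd 1, the gcd CAN increase (e.g., set N[2] = 5).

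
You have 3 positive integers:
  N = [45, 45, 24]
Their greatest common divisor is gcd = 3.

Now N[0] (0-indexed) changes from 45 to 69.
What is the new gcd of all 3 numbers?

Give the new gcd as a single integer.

Answer: 3

Derivation:
Numbers: [45, 45, 24], gcd = 3
Change: index 0, 45 -> 69
gcd of the OTHER numbers (without index 0): gcd([45, 24]) = 3
New gcd = gcd(g_others, new_val) = gcd(3, 69) = 3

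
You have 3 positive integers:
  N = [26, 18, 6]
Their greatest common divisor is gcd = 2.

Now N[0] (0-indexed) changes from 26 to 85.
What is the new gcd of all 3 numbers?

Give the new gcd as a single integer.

Answer: 1

Derivation:
Numbers: [26, 18, 6], gcd = 2
Change: index 0, 26 -> 85
gcd of the OTHER numbers (without index 0): gcd([18, 6]) = 6
New gcd = gcd(g_others, new_val) = gcd(6, 85) = 1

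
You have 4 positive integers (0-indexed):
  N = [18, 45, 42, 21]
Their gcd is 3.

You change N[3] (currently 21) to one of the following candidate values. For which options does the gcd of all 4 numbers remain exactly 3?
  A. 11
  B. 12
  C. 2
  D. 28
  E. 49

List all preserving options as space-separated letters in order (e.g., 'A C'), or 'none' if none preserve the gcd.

Answer: B

Derivation:
Old gcd = 3; gcd of others (without N[3]) = 3
New gcd for candidate v: gcd(3, v). Preserves old gcd iff gcd(3, v) = 3.
  Option A: v=11, gcd(3,11)=1 -> changes
  Option B: v=12, gcd(3,12)=3 -> preserves
  Option C: v=2, gcd(3,2)=1 -> changes
  Option D: v=28, gcd(3,28)=1 -> changes
  Option E: v=49, gcd(3,49)=1 -> changes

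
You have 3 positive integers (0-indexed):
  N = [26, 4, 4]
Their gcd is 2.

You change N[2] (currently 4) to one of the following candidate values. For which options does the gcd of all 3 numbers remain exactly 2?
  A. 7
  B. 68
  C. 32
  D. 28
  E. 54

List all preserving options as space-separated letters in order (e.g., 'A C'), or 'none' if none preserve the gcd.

Old gcd = 2; gcd of others (without N[2]) = 2
New gcd for candidate v: gcd(2, v). Preserves old gcd iff gcd(2, v) = 2.
  Option A: v=7, gcd(2,7)=1 -> changes
  Option B: v=68, gcd(2,68)=2 -> preserves
  Option C: v=32, gcd(2,32)=2 -> preserves
  Option D: v=28, gcd(2,28)=2 -> preserves
  Option E: v=54, gcd(2,54)=2 -> preserves

Answer: B C D E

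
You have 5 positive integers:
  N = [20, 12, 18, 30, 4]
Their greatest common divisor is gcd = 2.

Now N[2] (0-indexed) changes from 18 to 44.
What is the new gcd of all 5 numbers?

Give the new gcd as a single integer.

Numbers: [20, 12, 18, 30, 4], gcd = 2
Change: index 2, 18 -> 44
gcd of the OTHER numbers (without index 2): gcd([20, 12, 30, 4]) = 2
New gcd = gcd(g_others, new_val) = gcd(2, 44) = 2

Answer: 2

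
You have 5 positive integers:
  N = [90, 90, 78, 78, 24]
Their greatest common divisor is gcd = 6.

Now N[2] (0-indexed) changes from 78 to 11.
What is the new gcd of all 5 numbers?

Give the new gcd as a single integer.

Numbers: [90, 90, 78, 78, 24], gcd = 6
Change: index 2, 78 -> 11
gcd of the OTHER numbers (without index 2): gcd([90, 90, 78, 24]) = 6
New gcd = gcd(g_others, new_val) = gcd(6, 11) = 1

Answer: 1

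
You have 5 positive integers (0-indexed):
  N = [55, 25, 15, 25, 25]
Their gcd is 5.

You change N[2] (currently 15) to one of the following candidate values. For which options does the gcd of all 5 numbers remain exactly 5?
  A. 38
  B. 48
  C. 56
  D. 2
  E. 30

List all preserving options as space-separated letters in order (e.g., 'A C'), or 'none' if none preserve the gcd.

Answer: E

Derivation:
Old gcd = 5; gcd of others (without N[2]) = 5
New gcd for candidate v: gcd(5, v). Preserves old gcd iff gcd(5, v) = 5.
  Option A: v=38, gcd(5,38)=1 -> changes
  Option B: v=48, gcd(5,48)=1 -> changes
  Option C: v=56, gcd(5,56)=1 -> changes
  Option D: v=2, gcd(5,2)=1 -> changes
  Option E: v=30, gcd(5,30)=5 -> preserves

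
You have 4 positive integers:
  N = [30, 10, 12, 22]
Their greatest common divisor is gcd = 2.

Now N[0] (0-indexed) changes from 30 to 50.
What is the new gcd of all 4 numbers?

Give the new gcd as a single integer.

Answer: 2

Derivation:
Numbers: [30, 10, 12, 22], gcd = 2
Change: index 0, 30 -> 50
gcd of the OTHER numbers (without index 0): gcd([10, 12, 22]) = 2
New gcd = gcd(g_others, new_val) = gcd(2, 50) = 2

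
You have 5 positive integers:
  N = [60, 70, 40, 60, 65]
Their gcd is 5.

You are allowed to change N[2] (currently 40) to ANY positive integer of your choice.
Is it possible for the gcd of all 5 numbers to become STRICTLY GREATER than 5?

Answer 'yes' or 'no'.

Answer: no

Derivation:
Current gcd = 5
gcd of all OTHER numbers (without N[2]=40): gcd([60, 70, 60, 65]) = 5
The new gcd after any change is gcd(5, new_value).
This can be at most 5.
Since 5 = old gcd 5, the gcd can only stay the same or decrease.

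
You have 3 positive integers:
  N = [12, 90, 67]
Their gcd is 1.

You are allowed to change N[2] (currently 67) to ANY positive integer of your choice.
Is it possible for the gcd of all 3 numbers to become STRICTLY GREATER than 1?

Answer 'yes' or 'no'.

Current gcd = 1
gcd of all OTHER numbers (without N[2]=67): gcd([12, 90]) = 6
The new gcd after any change is gcd(6, new_value).
This can be at most 6.
Since 6 > old gcd 1, the gcd CAN increase (e.g., set N[2] = 6).

Answer: yes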